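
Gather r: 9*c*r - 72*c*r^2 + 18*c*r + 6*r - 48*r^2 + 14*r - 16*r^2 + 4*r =r^2*(-72*c - 64) + r*(27*c + 24)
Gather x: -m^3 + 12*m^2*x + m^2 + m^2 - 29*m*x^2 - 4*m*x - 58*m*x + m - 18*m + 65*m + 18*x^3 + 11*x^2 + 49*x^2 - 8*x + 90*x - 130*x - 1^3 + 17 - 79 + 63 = -m^3 + 2*m^2 + 48*m + 18*x^3 + x^2*(60 - 29*m) + x*(12*m^2 - 62*m - 48)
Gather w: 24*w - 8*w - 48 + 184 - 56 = 16*w + 80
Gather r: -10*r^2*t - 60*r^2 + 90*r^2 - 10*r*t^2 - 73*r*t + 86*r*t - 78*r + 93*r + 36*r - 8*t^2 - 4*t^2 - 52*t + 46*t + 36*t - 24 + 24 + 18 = r^2*(30 - 10*t) + r*(-10*t^2 + 13*t + 51) - 12*t^2 + 30*t + 18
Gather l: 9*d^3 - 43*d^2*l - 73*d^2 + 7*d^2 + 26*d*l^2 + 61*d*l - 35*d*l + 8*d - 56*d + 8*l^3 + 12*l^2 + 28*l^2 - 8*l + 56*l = 9*d^3 - 66*d^2 - 48*d + 8*l^3 + l^2*(26*d + 40) + l*(-43*d^2 + 26*d + 48)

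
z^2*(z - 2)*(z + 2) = z^4 - 4*z^2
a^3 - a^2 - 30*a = a*(a - 6)*(a + 5)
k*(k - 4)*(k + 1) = k^3 - 3*k^2 - 4*k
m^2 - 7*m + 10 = (m - 5)*(m - 2)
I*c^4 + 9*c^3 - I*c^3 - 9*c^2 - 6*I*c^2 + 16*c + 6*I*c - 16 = (c - 8*I)*(c - 2*I)*(c + I)*(I*c - I)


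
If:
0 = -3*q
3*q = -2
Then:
No Solution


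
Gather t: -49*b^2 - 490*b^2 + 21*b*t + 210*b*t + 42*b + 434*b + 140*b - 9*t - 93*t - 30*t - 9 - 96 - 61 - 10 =-539*b^2 + 616*b + t*(231*b - 132) - 176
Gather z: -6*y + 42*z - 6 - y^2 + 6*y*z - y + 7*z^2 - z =-y^2 - 7*y + 7*z^2 + z*(6*y + 41) - 6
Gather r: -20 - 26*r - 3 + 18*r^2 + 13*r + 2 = 18*r^2 - 13*r - 21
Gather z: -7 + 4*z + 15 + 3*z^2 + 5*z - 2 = 3*z^2 + 9*z + 6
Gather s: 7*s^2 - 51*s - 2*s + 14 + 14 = 7*s^2 - 53*s + 28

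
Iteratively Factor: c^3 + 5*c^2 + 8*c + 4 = (c + 2)*(c^2 + 3*c + 2) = (c + 2)^2*(c + 1)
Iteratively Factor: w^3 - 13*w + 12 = (w + 4)*(w^2 - 4*w + 3) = (w - 1)*(w + 4)*(w - 3)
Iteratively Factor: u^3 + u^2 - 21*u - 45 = (u + 3)*(u^2 - 2*u - 15) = (u - 5)*(u + 3)*(u + 3)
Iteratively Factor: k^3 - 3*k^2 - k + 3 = (k - 1)*(k^2 - 2*k - 3) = (k - 1)*(k + 1)*(k - 3)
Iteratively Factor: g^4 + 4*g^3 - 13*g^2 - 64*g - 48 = (g - 4)*(g^3 + 8*g^2 + 19*g + 12) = (g - 4)*(g + 4)*(g^2 + 4*g + 3) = (g - 4)*(g + 3)*(g + 4)*(g + 1)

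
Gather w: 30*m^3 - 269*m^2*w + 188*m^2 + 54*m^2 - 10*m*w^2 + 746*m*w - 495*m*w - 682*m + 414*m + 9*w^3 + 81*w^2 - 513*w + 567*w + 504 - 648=30*m^3 + 242*m^2 - 268*m + 9*w^3 + w^2*(81 - 10*m) + w*(-269*m^2 + 251*m + 54) - 144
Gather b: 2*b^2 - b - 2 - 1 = 2*b^2 - b - 3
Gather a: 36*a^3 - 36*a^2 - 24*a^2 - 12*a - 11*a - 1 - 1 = 36*a^3 - 60*a^2 - 23*a - 2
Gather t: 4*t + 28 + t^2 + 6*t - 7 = t^2 + 10*t + 21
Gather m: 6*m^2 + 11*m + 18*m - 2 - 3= 6*m^2 + 29*m - 5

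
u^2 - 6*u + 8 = (u - 4)*(u - 2)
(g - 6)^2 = g^2 - 12*g + 36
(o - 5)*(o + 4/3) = o^2 - 11*o/3 - 20/3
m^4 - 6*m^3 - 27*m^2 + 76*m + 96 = (m - 8)*(m - 3)*(m + 1)*(m + 4)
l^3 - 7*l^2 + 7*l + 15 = (l - 5)*(l - 3)*(l + 1)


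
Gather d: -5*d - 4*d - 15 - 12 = -9*d - 27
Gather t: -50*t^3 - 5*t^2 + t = -50*t^3 - 5*t^2 + t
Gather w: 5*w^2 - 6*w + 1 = 5*w^2 - 6*w + 1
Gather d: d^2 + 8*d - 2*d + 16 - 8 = d^2 + 6*d + 8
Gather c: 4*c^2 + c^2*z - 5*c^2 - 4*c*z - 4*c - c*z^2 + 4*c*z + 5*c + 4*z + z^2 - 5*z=c^2*(z - 1) + c*(1 - z^2) + z^2 - z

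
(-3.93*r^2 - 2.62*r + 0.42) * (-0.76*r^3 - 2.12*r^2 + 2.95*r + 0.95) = 2.9868*r^5 + 10.3228*r^4 - 6.3583*r^3 - 12.3529*r^2 - 1.25*r + 0.399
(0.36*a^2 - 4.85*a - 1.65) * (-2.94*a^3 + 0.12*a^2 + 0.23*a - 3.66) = -1.0584*a^5 + 14.3022*a^4 + 4.3518*a^3 - 2.6311*a^2 + 17.3715*a + 6.039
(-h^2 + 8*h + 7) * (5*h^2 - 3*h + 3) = -5*h^4 + 43*h^3 + 8*h^2 + 3*h + 21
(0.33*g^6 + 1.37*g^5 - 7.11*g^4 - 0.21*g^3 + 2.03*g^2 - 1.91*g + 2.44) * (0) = 0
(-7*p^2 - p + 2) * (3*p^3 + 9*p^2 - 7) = -21*p^5 - 66*p^4 - 3*p^3 + 67*p^2 + 7*p - 14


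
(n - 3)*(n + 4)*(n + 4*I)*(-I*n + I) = -I*n^4 + 4*n^3 + 13*I*n^2 - 52*n - 12*I*n + 48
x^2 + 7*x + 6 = (x + 1)*(x + 6)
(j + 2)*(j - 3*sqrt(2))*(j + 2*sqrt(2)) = j^3 - sqrt(2)*j^2 + 2*j^2 - 12*j - 2*sqrt(2)*j - 24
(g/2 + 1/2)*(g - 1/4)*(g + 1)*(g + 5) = g^4/2 + 27*g^3/8 + 37*g^2/8 + 9*g/8 - 5/8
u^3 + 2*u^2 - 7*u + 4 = (u - 1)^2*(u + 4)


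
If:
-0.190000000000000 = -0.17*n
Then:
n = 1.12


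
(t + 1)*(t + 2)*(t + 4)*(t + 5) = t^4 + 12*t^3 + 49*t^2 + 78*t + 40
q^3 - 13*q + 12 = (q - 3)*(q - 1)*(q + 4)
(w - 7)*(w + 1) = w^2 - 6*w - 7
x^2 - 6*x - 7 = (x - 7)*(x + 1)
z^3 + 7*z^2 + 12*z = z*(z + 3)*(z + 4)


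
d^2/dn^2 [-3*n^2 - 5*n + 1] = -6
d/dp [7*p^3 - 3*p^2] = 3*p*(7*p - 2)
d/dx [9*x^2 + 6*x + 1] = 18*x + 6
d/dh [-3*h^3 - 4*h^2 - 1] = h*(-9*h - 8)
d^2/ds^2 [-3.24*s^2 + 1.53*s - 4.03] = -6.48000000000000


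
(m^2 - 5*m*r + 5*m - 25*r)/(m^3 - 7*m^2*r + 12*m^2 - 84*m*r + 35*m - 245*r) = (-m + 5*r)/(-m^2 + 7*m*r - 7*m + 49*r)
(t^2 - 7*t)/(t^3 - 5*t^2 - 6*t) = (7 - t)/(-t^2 + 5*t + 6)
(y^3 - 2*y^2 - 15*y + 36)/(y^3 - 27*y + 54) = (y + 4)/(y + 6)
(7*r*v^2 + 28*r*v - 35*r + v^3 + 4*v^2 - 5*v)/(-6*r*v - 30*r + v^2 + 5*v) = (-7*r*v + 7*r - v^2 + v)/(6*r - v)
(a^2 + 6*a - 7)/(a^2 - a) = (a + 7)/a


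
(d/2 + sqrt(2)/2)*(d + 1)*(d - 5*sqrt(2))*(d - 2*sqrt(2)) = d^4/2 - 3*sqrt(2)*d^3 + d^3/2 - 3*sqrt(2)*d^2 + 3*d^2 + 3*d + 10*sqrt(2)*d + 10*sqrt(2)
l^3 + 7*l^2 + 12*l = l*(l + 3)*(l + 4)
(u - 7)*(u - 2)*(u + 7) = u^3 - 2*u^2 - 49*u + 98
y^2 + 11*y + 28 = (y + 4)*(y + 7)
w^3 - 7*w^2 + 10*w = w*(w - 5)*(w - 2)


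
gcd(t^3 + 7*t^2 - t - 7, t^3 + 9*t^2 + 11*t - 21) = t^2 + 6*t - 7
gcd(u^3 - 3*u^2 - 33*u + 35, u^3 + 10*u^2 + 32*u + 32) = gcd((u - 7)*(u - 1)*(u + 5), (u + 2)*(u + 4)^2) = 1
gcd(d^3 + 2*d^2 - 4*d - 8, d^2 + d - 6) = d - 2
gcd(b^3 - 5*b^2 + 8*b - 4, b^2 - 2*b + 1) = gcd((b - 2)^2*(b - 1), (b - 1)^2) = b - 1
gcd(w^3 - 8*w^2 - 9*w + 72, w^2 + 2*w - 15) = w - 3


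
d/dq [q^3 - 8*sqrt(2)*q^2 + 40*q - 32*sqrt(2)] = 3*q^2 - 16*sqrt(2)*q + 40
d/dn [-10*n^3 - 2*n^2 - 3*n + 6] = -30*n^2 - 4*n - 3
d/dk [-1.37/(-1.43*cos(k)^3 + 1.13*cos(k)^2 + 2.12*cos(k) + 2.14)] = (5.8773*cos(k)^2 - 3.0962*cos(k) - 2.9044)*sin(k)/(-1.43*cos(k)^3 + 1.13*cos(k)^2 + 2.12*cos(k) + 2.14)^2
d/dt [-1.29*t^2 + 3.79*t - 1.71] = 3.79 - 2.58*t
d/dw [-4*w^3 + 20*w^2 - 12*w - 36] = -12*w^2 + 40*w - 12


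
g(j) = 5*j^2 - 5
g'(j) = 10*j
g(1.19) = 2.08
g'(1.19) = 11.90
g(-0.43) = -4.08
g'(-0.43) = -4.30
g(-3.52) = 56.95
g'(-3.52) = -35.20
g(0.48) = -3.85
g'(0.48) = 4.80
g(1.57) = 7.32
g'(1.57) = 15.70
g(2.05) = 16.01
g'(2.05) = 20.50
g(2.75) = 32.81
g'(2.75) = 27.50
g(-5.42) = 141.88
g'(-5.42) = -54.20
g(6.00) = 175.00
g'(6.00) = 60.00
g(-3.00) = 40.00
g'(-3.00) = -30.00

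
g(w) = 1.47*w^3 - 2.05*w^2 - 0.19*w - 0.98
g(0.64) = -1.56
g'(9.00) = 320.12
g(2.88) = 16.58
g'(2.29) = 13.55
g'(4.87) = 84.43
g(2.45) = 7.87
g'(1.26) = 1.65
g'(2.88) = 24.58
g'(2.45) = 16.24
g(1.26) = -1.53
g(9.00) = 902.89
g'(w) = 4.41*w^2 - 4.1*w - 0.19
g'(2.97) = 26.53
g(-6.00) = -391.16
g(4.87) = 119.26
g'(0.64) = -1.01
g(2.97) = 18.88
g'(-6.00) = 183.17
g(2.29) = 5.49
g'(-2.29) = 32.33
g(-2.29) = -28.95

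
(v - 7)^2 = v^2 - 14*v + 49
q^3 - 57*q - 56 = (q - 8)*(q + 1)*(q + 7)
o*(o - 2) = o^2 - 2*o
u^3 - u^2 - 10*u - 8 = (u - 4)*(u + 1)*(u + 2)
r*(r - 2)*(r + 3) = r^3 + r^2 - 6*r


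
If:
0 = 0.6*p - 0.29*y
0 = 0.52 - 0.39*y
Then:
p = 0.64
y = 1.33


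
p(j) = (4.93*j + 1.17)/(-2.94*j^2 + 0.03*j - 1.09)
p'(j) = (4.93*j + 1.17)*(5.88*j - 0.03)/(-2.94*j^2 + 0.03*j - 1.09)^2 + 4.93/(-2.94*j^2 + 0.03*j - 1.09)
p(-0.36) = 0.41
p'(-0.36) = -2.74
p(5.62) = -0.31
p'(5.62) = 0.06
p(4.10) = -0.42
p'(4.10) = 0.10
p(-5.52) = 0.29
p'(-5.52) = 0.05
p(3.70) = -0.47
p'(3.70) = 0.13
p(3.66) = -0.48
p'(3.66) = 0.13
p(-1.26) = 0.87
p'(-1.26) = 0.27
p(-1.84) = 0.71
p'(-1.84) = 0.25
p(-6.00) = 0.27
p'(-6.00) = 0.04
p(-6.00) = 0.27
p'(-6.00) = 0.04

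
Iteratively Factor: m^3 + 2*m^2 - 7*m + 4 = (m - 1)*(m^2 + 3*m - 4) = (m - 1)^2*(m + 4)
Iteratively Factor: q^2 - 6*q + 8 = (q - 4)*(q - 2)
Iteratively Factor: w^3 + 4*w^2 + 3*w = (w)*(w^2 + 4*w + 3) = w*(w + 3)*(w + 1)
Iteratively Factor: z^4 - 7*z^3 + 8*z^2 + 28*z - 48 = (z - 2)*(z^3 - 5*z^2 - 2*z + 24) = (z - 2)*(z + 2)*(z^2 - 7*z + 12) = (z - 4)*(z - 2)*(z + 2)*(z - 3)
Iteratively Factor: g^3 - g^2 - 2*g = (g)*(g^2 - g - 2) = g*(g - 2)*(g + 1)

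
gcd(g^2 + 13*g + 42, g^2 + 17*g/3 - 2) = g + 6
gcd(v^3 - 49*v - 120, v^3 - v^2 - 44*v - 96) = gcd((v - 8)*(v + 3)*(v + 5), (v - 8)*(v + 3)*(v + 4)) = v^2 - 5*v - 24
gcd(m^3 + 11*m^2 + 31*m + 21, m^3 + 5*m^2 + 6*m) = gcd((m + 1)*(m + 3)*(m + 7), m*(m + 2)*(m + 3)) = m + 3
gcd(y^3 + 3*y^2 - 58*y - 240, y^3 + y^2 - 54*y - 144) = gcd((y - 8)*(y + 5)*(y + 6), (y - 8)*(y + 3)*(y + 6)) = y^2 - 2*y - 48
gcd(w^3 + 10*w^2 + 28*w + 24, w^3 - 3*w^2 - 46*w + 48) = w + 6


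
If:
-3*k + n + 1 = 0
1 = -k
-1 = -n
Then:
No Solution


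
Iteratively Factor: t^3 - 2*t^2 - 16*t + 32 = (t + 4)*(t^2 - 6*t + 8) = (t - 4)*(t + 4)*(t - 2)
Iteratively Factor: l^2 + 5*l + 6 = (l + 3)*(l + 2)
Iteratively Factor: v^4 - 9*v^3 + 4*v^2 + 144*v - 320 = (v + 4)*(v^3 - 13*v^2 + 56*v - 80) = (v - 4)*(v + 4)*(v^2 - 9*v + 20) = (v - 5)*(v - 4)*(v + 4)*(v - 4)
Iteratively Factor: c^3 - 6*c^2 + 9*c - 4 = (c - 4)*(c^2 - 2*c + 1) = (c - 4)*(c - 1)*(c - 1)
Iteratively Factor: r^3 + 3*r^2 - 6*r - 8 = (r + 4)*(r^2 - r - 2) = (r + 1)*(r + 4)*(r - 2)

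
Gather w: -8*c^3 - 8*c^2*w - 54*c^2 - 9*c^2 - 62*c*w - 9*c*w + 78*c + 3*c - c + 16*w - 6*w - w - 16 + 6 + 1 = -8*c^3 - 63*c^2 + 80*c + w*(-8*c^2 - 71*c + 9) - 9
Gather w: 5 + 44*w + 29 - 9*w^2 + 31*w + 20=-9*w^2 + 75*w + 54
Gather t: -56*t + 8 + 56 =64 - 56*t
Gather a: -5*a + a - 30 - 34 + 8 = -4*a - 56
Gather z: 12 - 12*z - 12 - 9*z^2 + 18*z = -9*z^2 + 6*z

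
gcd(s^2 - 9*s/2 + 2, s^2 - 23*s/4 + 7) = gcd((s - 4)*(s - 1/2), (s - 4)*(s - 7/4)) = s - 4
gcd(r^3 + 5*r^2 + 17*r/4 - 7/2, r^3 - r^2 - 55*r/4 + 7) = r^2 + 3*r - 7/4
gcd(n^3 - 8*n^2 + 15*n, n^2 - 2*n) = n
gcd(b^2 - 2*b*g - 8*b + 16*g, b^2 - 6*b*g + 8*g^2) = b - 2*g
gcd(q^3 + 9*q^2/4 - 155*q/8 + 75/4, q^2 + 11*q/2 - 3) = q + 6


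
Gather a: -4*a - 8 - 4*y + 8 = -4*a - 4*y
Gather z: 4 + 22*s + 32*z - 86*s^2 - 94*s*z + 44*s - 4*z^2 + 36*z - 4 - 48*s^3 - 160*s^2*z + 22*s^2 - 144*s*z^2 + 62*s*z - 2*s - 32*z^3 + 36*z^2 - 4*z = -48*s^3 - 64*s^2 + 64*s - 32*z^3 + z^2*(32 - 144*s) + z*(-160*s^2 - 32*s + 64)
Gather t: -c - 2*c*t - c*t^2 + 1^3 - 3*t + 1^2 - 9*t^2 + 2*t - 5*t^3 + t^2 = -c - 5*t^3 + t^2*(-c - 8) + t*(-2*c - 1) + 2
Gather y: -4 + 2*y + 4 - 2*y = 0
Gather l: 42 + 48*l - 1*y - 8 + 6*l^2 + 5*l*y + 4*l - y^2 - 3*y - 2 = 6*l^2 + l*(5*y + 52) - y^2 - 4*y + 32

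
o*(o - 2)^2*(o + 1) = o^4 - 3*o^3 + 4*o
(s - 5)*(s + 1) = s^2 - 4*s - 5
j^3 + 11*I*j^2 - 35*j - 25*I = (j + I)*(j + 5*I)^2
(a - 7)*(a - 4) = a^2 - 11*a + 28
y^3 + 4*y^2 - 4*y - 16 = (y - 2)*(y + 2)*(y + 4)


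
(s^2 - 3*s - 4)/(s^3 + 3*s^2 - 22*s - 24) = 1/(s + 6)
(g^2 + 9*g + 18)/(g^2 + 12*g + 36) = (g + 3)/(g + 6)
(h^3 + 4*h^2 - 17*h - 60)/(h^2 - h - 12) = h + 5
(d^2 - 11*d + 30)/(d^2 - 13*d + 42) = (d - 5)/(d - 7)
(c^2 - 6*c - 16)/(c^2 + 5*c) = (c^2 - 6*c - 16)/(c*(c + 5))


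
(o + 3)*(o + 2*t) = o^2 + 2*o*t + 3*o + 6*t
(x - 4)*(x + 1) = x^2 - 3*x - 4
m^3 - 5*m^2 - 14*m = m*(m - 7)*(m + 2)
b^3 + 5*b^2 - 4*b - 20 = (b - 2)*(b + 2)*(b + 5)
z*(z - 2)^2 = z^3 - 4*z^2 + 4*z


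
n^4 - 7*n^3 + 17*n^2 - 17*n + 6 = (n - 3)*(n - 2)*(n - 1)^2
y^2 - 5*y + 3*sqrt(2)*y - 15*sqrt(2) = (y - 5)*(y + 3*sqrt(2))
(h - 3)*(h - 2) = h^2 - 5*h + 6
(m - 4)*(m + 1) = m^2 - 3*m - 4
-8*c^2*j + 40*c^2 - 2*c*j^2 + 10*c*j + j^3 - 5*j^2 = (-4*c + j)*(2*c + j)*(j - 5)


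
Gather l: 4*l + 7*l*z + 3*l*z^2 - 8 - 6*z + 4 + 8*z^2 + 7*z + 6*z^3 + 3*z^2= l*(3*z^2 + 7*z + 4) + 6*z^3 + 11*z^2 + z - 4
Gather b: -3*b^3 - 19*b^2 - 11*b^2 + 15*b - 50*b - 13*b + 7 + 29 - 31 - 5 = -3*b^3 - 30*b^2 - 48*b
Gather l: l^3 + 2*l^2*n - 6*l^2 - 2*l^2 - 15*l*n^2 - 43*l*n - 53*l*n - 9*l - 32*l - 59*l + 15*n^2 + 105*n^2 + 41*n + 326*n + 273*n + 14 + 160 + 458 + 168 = l^3 + l^2*(2*n - 8) + l*(-15*n^2 - 96*n - 100) + 120*n^2 + 640*n + 800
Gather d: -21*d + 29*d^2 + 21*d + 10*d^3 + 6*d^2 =10*d^3 + 35*d^2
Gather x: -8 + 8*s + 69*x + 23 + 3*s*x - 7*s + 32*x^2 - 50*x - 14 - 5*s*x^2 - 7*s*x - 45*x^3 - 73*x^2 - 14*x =s - 45*x^3 + x^2*(-5*s - 41) + x*(5 - 4*s) + 1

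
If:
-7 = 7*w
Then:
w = -1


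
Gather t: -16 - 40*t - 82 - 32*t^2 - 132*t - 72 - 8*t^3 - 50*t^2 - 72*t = -8*t^3 - 82*t^2 - 244*t - 170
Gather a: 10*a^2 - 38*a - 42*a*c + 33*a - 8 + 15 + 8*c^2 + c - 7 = 10*a^2 + a*(-42*c - 5) + 8*c^2 + c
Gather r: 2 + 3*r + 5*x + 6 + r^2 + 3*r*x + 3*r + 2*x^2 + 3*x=r^2 + r*(3*x + 6) + 2*x^2 + 8*x + 8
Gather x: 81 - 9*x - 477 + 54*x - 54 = 45*x - 450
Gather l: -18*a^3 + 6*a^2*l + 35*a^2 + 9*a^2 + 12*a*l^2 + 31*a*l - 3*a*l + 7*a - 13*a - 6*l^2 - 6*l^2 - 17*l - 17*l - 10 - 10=-18*a^3 + 44*a^2 - 6*a + l^2*(12*a - 12) + l*(6*a^2 + 28*a - 34) - 20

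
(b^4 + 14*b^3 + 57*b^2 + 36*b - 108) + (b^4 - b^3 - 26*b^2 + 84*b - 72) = 2*b^4 + 13*b^3 + 31*b^2 + 120*b - 180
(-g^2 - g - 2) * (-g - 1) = g^3 + 2*g^2 + 3*g + 2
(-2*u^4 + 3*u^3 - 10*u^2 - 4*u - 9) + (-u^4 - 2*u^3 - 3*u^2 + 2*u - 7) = -3*u^4 + u^3 - 13*u^2 - 2*u - 16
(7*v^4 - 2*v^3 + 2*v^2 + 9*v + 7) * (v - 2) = 7*v^5 - 16*v^4 + 6*v^3 + 5*v^2 - 11*v - 14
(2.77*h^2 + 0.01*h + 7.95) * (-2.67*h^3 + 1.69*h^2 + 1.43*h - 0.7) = -7.3959*h^5 + 4.6546*h^4 - 17.2485*h^3 + 11.5108*h^2 + 11.3615*h - 5.565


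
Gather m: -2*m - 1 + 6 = 5 - 2*m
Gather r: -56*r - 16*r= -72*r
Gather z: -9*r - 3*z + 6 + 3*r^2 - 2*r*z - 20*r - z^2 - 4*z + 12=3*r^2 - 29*r - z^2 + z*(-2*r - 7) + 18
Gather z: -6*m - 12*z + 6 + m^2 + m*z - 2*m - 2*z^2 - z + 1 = m^2 - 8*m - 2*z^2 + z*(m - 13) + 7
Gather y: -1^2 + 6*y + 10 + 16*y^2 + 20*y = 16*y^2 + 26*y + 9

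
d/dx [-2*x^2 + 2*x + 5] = 2 - 4*x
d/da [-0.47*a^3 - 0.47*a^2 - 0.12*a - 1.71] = -1.41*a^2 - 0.94*a - 0.12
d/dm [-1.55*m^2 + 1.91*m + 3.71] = 1.91 - 3.1*m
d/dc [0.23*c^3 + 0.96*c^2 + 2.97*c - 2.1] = 0.69*c^2 + 1.92*c + 2.97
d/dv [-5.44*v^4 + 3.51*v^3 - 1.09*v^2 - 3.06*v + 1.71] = -21.76*v^3 + 10.53*v^2 - 2.18*v - 3.06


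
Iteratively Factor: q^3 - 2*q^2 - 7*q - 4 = (q - 4)*(q^2 + 2*q + 1) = (q - 4)*(q + 1)*(q + 1)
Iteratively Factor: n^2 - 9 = (n + 3)*(n - 3)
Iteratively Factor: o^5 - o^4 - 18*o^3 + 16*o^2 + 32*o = (o - 2)*(o^4 + o^3 - 16*o^2 - 16*o) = (o - 2)*(o + 1)*(o^3 - 16*o) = o*(o - 2)*(o + 1)*(o^2 - 16) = o*(o - 2)*(o + 1)*(o + 4)*(o - 4)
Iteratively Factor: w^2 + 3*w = (w + 3)*(w)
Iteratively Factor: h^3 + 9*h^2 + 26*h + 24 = (h + 2)*(h^2 + 7*h + 12) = (h + 2)*(h + 3)*(h + 4)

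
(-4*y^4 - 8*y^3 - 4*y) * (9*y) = -36*y^5 - 72*y^4 - 36*y^2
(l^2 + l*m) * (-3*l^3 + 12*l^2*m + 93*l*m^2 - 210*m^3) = -3*l^5 + 9*l^4*m + 105*l^3*m^2 - 117*l^2*m^3 - 210*l*m^4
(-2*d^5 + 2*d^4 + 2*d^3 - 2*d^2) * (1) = -2*d^5 + 2*d^4 + 2*d^3 - 2*d^2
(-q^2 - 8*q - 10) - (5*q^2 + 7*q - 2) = -6*q^2 - 15*q - 8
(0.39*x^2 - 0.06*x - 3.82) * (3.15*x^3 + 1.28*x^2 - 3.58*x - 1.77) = 1.2285*x^5 + 0.3102*x^4 - 13.506*x^3 - 5.3651*x^2 + 13.7818*x + 6.7614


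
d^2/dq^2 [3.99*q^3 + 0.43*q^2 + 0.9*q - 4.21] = 23.94*q + 0.86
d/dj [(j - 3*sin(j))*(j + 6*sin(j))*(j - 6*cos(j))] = 6*j^2*sin(j) + 3*j^2*cos(j) + 3*j^2 + 6*j*sin(j) - 18*sqrt(2)*j*sin(2*j + pi/4) - 12*j*cos(j) - 27*sin(j) + 81*sin(3*j) + 9*sqrt(2)*cos(2*j + pi/4) - 9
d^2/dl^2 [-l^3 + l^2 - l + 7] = 2 - 6*l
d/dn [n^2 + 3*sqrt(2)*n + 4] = 2*n + 3*sqrt(2)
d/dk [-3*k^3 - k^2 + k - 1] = -9*k^2 - 2*k + 1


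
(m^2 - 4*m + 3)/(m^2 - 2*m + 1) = (m - 3)/(m - 1)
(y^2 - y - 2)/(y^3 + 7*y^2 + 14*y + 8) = (y - 2)/(y^2 + 6*y + 8)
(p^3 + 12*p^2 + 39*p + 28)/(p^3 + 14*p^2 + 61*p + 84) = (p + 1)/(p + 3)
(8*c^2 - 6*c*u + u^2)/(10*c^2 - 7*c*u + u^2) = (-4*c + u)/(-5*c + u)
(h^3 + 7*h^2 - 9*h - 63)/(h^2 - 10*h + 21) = (h^2 + 10*h + 21)/(h - 7)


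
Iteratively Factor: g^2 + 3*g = (g)*(g + 3)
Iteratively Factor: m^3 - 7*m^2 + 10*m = (m)*(m^2 - 7*m + 10) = m*(m - 2)*(m - 5)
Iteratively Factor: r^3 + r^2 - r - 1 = (r - 1)*(r^2 + 2*r + 1) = (r - 1)*(r + 1)*(r + 1)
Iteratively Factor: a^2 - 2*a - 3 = (a + 1)*(a - 3)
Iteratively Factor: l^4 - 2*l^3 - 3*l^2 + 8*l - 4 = (l - 1)*(l^3 - l^2 - 4*l + 4) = (l - 2)*(l - 1)*(l^2 + l - 2) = (l - 2)*(l - 1)^2*(l + 2)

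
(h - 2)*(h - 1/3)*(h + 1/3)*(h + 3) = h^4 + h^3 - 55*h^2/9 - h/9 + 2/3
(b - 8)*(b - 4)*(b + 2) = b^3 - 10*b^2 + 8*b + 64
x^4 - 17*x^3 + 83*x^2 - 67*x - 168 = (x - 8)*(x - 7)*(x - 3)*(x + 1)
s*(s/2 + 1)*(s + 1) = s^3/2 + 3*s^2/2 + s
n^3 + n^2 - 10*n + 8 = (n - 2)*(n - 1)*(n + 4)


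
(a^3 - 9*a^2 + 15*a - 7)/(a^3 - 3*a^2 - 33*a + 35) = (a - 1)/(a + 5)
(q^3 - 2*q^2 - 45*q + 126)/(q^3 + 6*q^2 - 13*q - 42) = (q - 6)/(q + 2)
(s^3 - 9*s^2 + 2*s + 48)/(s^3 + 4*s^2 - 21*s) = (s^2 - 6*s - 16)/(s*(s + 7))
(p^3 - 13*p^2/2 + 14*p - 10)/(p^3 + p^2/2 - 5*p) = (2*p^2 - 9*p + 10)/(p*(2*p + 5))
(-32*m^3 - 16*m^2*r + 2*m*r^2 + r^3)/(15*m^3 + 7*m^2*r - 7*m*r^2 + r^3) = (-32*m^3 - 16*m^2*r + 2*m*r^2 + r^3)/(15*m^3 + 7*m^2*r - 7*m*r^2 + r^3)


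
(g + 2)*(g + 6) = g^2 + 8*g + 12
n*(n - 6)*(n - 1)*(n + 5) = n^4 - 2*n^3 - 29*n^2 + 30*n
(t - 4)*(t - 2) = t^2 - 6*t + 8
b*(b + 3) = b^2 + 3*b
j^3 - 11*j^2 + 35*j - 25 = (j - 5)^2*(j - 1)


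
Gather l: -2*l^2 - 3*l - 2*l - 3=-2*l^2 - 5*l - 3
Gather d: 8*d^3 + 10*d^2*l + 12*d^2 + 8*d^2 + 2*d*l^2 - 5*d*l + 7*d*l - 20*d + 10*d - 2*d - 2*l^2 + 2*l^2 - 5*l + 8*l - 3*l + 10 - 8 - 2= 8*d^3 + d^2*(10*l + 20) + d*(2*l^2 + 2*l - 12)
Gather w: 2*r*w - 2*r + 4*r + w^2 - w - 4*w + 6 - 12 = 2*r + w^2 + w*(2*r - 5) - 6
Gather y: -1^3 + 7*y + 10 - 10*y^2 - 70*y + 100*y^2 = 90*y^2 - 63*y + 9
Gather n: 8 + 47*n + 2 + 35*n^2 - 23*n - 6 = 35*n^2 + 24*n + 4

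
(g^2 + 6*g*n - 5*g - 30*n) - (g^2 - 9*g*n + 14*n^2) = 15*g*n - 5*g - 14*n^2 - 30*n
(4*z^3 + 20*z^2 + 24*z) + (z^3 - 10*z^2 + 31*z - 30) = 5*z^3 + 10*z^2 + 55*z - 30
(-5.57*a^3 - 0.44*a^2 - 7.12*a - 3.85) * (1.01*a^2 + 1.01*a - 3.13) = -5.6257*a^5 - 6.0701*a^4 + 9.7985*a^3 - 9.7025*a^2 + 18.3971*a + 12.0505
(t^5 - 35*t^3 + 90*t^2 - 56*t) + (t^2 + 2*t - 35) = t^5 - 35*t^3 + 91*t^2 - 54*t - 35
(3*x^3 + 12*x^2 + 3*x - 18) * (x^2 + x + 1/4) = 3*x^5 + 15*x^4 + 63*x^3/4 - 12*x^2 - 69*x/4 - 9/2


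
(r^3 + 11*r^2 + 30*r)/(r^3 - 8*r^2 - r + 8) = r*(r^2 + 11*r + 30)/(r^3 - 8*r^2 - r + 8)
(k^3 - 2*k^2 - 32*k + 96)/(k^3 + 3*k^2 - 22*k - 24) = (k - 4)/(k + 1)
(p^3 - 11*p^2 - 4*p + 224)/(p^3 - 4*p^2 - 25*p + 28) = (p - 8)/(p - 1)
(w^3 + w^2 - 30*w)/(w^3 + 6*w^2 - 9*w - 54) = w*(w - 5)/(w^2 - 9)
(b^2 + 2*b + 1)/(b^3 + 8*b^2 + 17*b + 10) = (b + 1)/(b^2 + 7*b + 10)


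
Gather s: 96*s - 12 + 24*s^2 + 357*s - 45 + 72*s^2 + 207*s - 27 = 96*s^2 + 660*s - 84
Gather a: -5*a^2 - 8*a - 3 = -5*a^2 - 8*a - 3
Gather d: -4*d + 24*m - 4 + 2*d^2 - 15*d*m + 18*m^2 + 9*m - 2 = 2*d^2 + d*(-15*m - 4) + 18*m^2 + 33*m - 6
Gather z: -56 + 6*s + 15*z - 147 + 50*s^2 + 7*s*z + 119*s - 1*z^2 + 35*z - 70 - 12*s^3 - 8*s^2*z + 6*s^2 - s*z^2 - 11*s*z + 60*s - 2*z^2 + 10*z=-12*s^3 + 56*s^2 + 185*s + z^2*(-s - 3) + z*(-8*s^2 - 4*s + 60) - 273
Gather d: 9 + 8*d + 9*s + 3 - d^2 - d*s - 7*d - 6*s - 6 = -d^2 + d*(1 - s) + 3*s + 6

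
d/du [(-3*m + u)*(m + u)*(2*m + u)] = -7*m^2 + 3*u^2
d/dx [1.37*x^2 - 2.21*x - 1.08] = 2.74*x - 2.21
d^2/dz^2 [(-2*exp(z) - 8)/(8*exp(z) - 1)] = (-528*exp(z) - 66)*exp(z)/(512*exp(3*z) - 192*exp(2*z) + 24*exp(z) - 1)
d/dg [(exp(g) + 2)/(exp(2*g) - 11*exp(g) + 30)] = (-(exp(g) + 2)*(2*exp(g) - 11) + exp(2*g) - 11*exp(g) + 30)*exp(g)/(exp(2*g) - 11*exp(g) + 30)^2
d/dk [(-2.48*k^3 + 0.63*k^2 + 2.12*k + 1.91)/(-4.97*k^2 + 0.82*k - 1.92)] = (12.3256*k^4 - 4.0672*k^3 + 25.3378*k^2 + 16.5662*k - 5.6366)/(24.7009*k^4 - 8.1508*k^3 + 19.7572*k^2 - 3.1488*k + 3.6864)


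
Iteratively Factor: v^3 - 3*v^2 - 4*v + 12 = (v + 2)*(v^2 - 5*v + 6) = (v - 3)*(v + 2)*(v - 2)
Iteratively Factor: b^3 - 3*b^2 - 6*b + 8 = (b + 2)*(b^2 - 5*b + 4) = (b - 4)*(b + 2)*(b - 1)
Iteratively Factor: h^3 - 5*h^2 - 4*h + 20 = (h - 2)*(h^2 - 3*h - 10) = (h - 5)*(h - 2)*(h + 2)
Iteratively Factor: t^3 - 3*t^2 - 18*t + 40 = (t - 5)*(t^2 + 2*t - 8) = (t - 5)*(t - 2)*(t + 4)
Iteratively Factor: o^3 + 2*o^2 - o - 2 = (o + 2)*(o^2 - 1) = (o - 1)*(o + 2)*(o + 1)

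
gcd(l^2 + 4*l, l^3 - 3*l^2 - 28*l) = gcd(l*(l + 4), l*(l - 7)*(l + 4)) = l^2 + 4*l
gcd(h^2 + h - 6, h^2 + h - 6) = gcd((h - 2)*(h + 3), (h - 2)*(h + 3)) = h^2 + h - 6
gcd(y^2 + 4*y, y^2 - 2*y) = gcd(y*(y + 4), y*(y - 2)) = y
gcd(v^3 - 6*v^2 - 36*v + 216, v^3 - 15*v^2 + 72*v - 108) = v^2 - 12*v + 36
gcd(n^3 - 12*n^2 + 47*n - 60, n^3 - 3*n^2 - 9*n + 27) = n - 3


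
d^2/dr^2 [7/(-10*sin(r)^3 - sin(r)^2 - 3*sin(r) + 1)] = 7*(900*sin(r)^6 + 110*sin(r)^5 - 1136*sin(r)^4 - 61*sin(r)^3 - 173*sin(r)^2 - 75*sin(r) - 20)/(10*sin(r)^3 + sin(r)^2 + 3*sin(r) - 1)^3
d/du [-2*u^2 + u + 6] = 1 - 4*u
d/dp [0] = 0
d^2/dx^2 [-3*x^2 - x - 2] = -6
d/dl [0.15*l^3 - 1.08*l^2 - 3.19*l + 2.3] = 0.45*l^2 - 2.16*l - 3.19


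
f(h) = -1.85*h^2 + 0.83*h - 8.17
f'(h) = 0.83 - 3.7*h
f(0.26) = -8.08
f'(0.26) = -0.13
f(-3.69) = -36.42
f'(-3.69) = 14.48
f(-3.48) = -33.46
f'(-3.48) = 13.71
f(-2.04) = -17.56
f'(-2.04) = 8.38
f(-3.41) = -32.51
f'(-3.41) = 13.45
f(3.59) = -29.03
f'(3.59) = -12.45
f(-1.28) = -12.26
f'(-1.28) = 5.57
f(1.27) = -10.10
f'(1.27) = -3.87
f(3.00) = -22.33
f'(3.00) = -10.27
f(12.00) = -264.61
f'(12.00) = -43.57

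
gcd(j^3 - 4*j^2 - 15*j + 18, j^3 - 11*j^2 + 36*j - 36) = j - 6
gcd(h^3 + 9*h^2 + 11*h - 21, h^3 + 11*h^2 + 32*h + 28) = h + 7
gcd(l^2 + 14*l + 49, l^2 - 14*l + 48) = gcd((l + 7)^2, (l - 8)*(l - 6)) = 1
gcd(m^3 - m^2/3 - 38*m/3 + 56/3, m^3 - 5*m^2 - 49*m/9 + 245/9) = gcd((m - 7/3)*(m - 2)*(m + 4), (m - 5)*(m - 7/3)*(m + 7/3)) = m - 7/3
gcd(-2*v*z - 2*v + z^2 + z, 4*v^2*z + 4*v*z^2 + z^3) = 1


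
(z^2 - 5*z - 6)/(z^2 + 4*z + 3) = (z - 6)/(z + 3)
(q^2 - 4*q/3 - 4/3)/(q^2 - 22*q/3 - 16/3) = (q - 2)/(q - 8)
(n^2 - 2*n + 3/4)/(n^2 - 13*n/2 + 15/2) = (n - 1/2)/(n - 5)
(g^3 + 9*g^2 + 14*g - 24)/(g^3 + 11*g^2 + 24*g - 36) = (g + 4)/(g + 6)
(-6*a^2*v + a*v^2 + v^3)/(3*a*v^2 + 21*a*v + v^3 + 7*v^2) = (-2*a + v)/(v + 7)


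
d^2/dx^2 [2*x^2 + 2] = 4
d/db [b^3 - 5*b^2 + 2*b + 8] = 3*b^2 - 10*b + 2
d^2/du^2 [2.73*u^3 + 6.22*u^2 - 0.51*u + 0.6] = 16.38*u + 12.44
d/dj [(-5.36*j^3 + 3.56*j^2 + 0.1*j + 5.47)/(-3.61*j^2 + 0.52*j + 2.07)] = (19.3496*j^4 - 5.5744*j^3 - 31.0734*j^2 + 54.2318*j - 2.6374)/(13.0321*j^4 - 3.7544*j^3 - 14.675*j^2 + 2.1528*j + 4.2849)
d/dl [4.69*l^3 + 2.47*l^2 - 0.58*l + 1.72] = 14.07*l^2 + 4.94*l - 0.58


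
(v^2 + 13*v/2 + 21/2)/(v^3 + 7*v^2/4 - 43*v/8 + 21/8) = 4*(v + 3)/(4*v^2 - 7*v + 3)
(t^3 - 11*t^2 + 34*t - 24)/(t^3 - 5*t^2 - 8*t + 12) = (t - 4)/(t + 2)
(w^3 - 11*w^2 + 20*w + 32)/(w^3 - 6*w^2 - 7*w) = (w^2 - 12*w + 32)/(w*(w - 7))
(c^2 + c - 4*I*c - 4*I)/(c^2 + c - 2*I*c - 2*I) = (c - 4*I)/(c - 2*I)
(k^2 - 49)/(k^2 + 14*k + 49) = (k - 7)/(k + 7)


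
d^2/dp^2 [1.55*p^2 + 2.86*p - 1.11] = 3.10000000000000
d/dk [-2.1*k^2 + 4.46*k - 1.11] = 4.46 - 4.2*k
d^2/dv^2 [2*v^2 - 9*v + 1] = 4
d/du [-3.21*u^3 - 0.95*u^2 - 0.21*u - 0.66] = -9.63*u^2 - 1.9*u - 0.21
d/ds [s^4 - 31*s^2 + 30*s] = 4*s^3 - 62*s + 30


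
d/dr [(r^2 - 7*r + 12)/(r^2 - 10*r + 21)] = -3/(r^2 - 14*r + 49)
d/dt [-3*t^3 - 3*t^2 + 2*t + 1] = -9*t^2 - 6*t + 2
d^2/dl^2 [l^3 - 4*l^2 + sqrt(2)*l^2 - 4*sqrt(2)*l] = 6*l - 8 + 2*sqrt(2)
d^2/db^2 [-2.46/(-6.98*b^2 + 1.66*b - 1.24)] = (-239.704368*b^2 + 57.007056*b + 2.46*(13.96*b - 1.66)*(27.92*b - 3.32) - 42.583584)/(6.98*b^2 - 1.66*b + 1.24)^3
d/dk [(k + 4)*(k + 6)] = 2*k + 10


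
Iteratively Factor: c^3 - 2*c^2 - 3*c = (c - 3)*(c^2 + c) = (c - 3)*(c + 1)*(c)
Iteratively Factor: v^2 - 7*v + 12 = (v - 4)*(v - 3)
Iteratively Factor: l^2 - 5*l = (l)*(l - 5)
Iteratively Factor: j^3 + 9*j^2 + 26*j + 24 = (j + 3)*(j^2 + 6*j + 8) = (j + 3)*(j + 4)*(j + 2)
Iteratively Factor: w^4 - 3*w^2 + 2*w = (w + 2)*(w^3 - 2*w^2 + w) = (w - 1)*(w + 2)*(w^2 - w) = w*(w - 1)*(w + 2)*(w - 1)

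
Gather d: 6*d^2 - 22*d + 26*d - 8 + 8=6*d^2 + 4*d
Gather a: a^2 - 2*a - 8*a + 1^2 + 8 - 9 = a^2 - 10*a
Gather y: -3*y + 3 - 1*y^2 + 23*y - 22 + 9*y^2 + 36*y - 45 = 8*y^2 + 56*y - 64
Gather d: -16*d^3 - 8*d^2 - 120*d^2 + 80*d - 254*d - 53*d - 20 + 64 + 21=-16*d^3 - 128*d^2 - 227*d + 65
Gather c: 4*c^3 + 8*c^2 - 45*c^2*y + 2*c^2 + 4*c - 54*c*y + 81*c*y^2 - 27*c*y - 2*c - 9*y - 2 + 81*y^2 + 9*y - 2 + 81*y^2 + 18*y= 4*c^3 + c^2*(10 - 45*y) + c*(81*y^2 - 81*y + 2) + 162*y^2 + 18*y - 4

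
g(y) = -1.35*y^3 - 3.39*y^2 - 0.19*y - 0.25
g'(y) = -4.05*y^2 - 6.78*y - 0.19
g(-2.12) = -2.22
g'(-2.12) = -4.02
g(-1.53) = -3.06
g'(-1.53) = 0.70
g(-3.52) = 17.29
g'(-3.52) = -26.51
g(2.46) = -41.33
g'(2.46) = -41.38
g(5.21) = -284.18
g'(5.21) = -145.45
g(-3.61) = 19.77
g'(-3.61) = -28.49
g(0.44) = -1.10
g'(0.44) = -3.96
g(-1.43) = -2.96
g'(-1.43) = 1.22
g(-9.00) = 711.02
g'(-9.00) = -267.22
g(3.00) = -67.78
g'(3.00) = -56.98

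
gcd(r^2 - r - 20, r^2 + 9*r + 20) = r + 4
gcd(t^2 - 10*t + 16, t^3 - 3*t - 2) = t - 2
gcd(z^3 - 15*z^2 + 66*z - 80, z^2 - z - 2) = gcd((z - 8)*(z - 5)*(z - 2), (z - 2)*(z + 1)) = z - 2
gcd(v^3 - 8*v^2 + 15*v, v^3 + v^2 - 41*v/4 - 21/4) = v - 3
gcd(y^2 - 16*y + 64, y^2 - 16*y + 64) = y^2 - 16*y + 64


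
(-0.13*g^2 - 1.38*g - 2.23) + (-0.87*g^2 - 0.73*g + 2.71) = -1.0*g^2 - 2.11*g + 0.48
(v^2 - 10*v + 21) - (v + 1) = v^2 - 11*v + 20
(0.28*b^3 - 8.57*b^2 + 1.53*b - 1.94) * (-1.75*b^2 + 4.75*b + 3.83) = -0.49*b^5 + 16.3275*b^4 - 42.3126*b^3 - 22.1606*b^2 - 3.3551*b - 7.4302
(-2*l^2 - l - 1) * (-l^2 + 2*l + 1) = 2*l^4 - 3*l^3 - 3*l^2 - 3*l - 1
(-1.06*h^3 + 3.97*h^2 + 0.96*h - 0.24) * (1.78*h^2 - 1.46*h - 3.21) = -1.8868*h^5 + 8.6142*h^4 - 0.6848*h^3 - 14.5725*h^2 - 2.7312*h + 0.7704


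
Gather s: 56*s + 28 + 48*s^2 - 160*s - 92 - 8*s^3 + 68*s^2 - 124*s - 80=-8*s^3 + 116*s^2 - 228*s - 144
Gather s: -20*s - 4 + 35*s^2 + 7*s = 35*s^2 - 13*s - 4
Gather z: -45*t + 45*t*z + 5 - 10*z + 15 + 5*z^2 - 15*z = -45*t + 5*z^2 + z*(45*t - 25) + 20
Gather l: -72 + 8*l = 8*l - 72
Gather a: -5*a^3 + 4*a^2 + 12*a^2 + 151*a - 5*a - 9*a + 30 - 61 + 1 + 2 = -5*a^3 + 16*a^2 + 137*a - 28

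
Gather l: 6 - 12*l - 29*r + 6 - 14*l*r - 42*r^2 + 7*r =l*(-14*r - 12) - 42*r^2 - 22*r + 12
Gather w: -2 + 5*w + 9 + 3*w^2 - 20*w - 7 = 3*w^2 - 15*w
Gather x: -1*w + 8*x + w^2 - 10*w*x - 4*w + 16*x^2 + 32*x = w^2 - 5*w + 16*x^2 + x*(40 - 10*w)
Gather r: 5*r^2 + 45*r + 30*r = 5*r^2 + 75*r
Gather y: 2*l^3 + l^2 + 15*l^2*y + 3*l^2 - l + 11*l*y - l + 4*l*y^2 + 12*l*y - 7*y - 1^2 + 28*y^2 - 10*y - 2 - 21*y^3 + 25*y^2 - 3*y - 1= 2*l^3 + 4*l^2 - 2*l - 21*y^3 + y^2*(4*l + 53) + y*(15*l^2 + 23*l - 20) - 4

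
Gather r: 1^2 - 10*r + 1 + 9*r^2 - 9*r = 9*r^2 - 19*r + 2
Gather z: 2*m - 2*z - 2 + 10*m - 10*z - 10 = 12*m - 12*z - 12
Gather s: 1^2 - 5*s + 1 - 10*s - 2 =-15*s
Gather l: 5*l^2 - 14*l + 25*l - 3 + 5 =5*l^2 + 11*l + 2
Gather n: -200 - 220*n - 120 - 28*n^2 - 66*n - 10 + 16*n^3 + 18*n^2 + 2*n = 16*n^3 - 10*n^2 - 284*n - 330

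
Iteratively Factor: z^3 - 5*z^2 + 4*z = (z - 1)*(z^2 - 4*z) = (z - 4)*(z - 1)*(z)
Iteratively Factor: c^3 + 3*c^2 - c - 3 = (c + 1)*(c^2 + 2*c - 3) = (c - 1)*(c + 1)*(c + 3)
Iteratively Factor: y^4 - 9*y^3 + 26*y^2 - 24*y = (y - 4)*(y^3 - 5*y^2 + 6*y) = (y - 4)*(y - 2)*(y^2 - 3*y) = (y - 4)*(y - 3)*(y - 2)*(y)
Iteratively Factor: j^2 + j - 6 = (j - 2)*(j + 3)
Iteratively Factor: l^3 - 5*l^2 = (l)*(l^2 - 5*l) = l^2*(l - 5)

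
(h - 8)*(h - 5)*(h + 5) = h^3 - 8*h^2 - 25*h + 200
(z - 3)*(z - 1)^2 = z^3 - 5*z^2 + 7*z - 3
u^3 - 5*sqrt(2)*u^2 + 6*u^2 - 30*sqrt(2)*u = u*(u + 6)*(u - 5*sqrt(2))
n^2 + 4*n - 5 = (n - 1)*(n + 5)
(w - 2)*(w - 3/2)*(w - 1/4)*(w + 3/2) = w^4 - 9*w^3/4 - 7*w^2/4 + 81*w/16 - 9/8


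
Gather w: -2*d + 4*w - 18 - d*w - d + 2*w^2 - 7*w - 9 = -3*d + 2*w^2 + w*(-d - 3) - 27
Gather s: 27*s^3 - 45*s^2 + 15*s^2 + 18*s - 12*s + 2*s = 27*s^3 - 30*s^2 + 8*s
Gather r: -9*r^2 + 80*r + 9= -9*r^2 + 80*r + 9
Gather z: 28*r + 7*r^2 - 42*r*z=7*r^2 - 42*r*z + 28*r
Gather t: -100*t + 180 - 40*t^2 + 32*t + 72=-40*t^2 - 68*t + 252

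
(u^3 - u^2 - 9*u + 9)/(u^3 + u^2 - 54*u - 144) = (u^2 - 4*u + 3)/(u^2 - 2*u - 48)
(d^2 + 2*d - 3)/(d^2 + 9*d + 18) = (d - 1)/(d + 6)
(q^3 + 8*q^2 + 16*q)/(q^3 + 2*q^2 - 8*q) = (q + 4)/(q - 2)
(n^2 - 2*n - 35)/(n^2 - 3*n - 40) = (n - 7)/(n - 8)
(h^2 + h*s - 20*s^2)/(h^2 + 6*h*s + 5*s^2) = (h - 4*s)/(h + s)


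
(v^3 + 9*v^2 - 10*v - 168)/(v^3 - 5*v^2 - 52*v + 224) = (v + 6)/(v - 8)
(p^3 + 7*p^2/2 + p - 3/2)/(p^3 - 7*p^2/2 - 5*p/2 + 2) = (p + 3)/(p - 4)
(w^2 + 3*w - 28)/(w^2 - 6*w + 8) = (w + 7)/(w - 2)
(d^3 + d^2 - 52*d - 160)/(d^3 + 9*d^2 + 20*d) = (d - 8)/d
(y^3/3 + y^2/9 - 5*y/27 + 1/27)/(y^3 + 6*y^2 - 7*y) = (9*y^3 + 3*y^2 - 5*y + 1)/(27*y*(y^2 + 6*y - 7))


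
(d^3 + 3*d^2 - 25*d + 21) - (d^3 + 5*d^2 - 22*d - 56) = -2*d^2 - 3*d + 77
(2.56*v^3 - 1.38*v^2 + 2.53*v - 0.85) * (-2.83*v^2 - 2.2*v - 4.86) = -7.2448*v^5 - 1.7266*v^4 - 16.5655*v^3 + 3.5463*v^2 - 10.4258*v + 4.131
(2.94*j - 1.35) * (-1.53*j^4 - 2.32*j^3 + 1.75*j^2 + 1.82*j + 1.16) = -4.4982*j^5 - 4.7553*j^4 + 8.277*j^3 + 2.9883*j^2 + 0.953399999999999*j - 1.566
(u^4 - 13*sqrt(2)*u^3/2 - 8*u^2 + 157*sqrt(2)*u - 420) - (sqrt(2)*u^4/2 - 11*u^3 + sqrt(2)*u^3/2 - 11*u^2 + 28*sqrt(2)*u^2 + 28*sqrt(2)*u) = -sqrt(2)*u^4/2 + u^4 - 7*sqrt(2)*u^3 + 11*u^3 - 28*sqrt(2)*u^2 + 3*u^2 + 129*sqrt(2)*u - 420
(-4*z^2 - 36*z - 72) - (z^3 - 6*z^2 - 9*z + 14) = -z^3 + 2*z^2 - 27*z - 86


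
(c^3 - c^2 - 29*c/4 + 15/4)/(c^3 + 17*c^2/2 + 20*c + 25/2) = (2*c^2 - 7*c + 3)/(2*(c^2 + 6*c + 5))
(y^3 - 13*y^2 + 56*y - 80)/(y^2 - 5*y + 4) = (y^2 - 9*y + 20)/(y - 1)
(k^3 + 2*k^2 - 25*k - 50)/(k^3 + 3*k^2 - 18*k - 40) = (k - 5)/(k - 4)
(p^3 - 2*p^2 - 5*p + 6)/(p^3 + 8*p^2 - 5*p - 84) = (p^2 + p - 2)/(p^2 + 11*p + 28)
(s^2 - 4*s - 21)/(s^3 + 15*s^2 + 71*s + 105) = (s - 7)/(s^2 + 12*s + 35)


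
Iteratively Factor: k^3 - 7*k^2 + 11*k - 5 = (k - 1)*(k^2 - 6*k + 5) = (k - 1)^2*(k - 5)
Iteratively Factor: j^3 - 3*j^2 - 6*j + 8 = (j - 4)*(j^2 + j - 2) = (j - 4)*(j + 2)*(j - 1)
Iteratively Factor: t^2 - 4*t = (t - 4)*(t)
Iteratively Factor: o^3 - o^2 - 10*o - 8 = (o - 4)*(o^2 + 3*o + 2) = (o - 4)*(o + 1)*(o + 2)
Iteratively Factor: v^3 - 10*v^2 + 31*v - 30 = (v - 3)*(v^2 - 7*v + 10) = (v - 3)*(v - 2)*(v - 5)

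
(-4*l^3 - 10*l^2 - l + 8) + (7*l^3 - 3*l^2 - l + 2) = 3*l^3 - 13*l^2 - 2*l + 10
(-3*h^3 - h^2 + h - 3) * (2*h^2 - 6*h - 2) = -6*h^5 + 16*h^4 + 14*h^3 - 10*h^2 + 16*h + 6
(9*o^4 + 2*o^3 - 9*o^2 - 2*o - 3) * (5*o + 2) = 45*o^5 + 28*o^4 - 41*o^3 - 28*o^2 - 19*o - 6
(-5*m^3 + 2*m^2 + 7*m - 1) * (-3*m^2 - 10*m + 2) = 15*m^5 + 44*m^4 - 51*m^3 - 63*m^2 + 24*m - 2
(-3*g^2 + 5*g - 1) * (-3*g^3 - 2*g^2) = 9*g^5 - 9*g^4 - 7*g^3 + 2*g^2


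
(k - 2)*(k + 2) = k^2 - 4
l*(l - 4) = l^2 - 4*l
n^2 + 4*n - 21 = (n - 3)*(n + 7)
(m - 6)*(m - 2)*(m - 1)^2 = m^4 - 10*m^3 + 29*m^2 - 32*m + 12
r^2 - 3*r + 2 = (r - 2)*(r - 1)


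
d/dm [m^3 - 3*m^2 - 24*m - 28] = 3*m^2 - 6*m - 24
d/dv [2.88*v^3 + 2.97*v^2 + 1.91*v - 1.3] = 8.64*v^2 + 5.94*v + 1.91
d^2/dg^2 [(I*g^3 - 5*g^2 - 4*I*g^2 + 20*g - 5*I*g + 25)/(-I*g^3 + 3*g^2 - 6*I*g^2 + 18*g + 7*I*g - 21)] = (g^6*(20 - 4*I) + g^5*(-12 + 228*I) + g^4*(-552 + 216*I) + g^3*(464 + 3712*I) + g^2*(-13140 + 8292*I) + g*(-30564 - 18180*I) + 4872 - 29080*I)/(g^9 + g^8*(18 + 9*I) + g^7*(60 + 162*I) + g^6*(-522 + 756*I) + g^5*(-2958 - 810*I) + g^4*(1854 - 7830*I) + g^3*(16100 + 8910*I) + g^2*(-23814 + 13356*I) + g*(9261 - 23814*I) + 9261*I)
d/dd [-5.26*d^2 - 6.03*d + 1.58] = -10.52*d - 6.03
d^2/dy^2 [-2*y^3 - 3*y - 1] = -12*y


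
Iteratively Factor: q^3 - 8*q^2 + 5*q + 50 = (q - 5)*(q^2 - 3*q - 10) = (q - 5)*(q + 2)*(q - 5)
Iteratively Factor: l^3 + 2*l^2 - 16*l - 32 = (l + 4)*(l^2 - 2*l - 8) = (l + 2)*(l + 4)*(l - 4)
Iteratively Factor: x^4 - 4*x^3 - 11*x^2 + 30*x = (x + 3)*(x^3 - 7*x^2 + 10*x) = x*(x + 3)*(x^2 - 7*x + 10) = x*(x - 5)*(x + 3)*(x - 2)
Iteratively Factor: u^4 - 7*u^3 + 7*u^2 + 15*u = (u - 5)*(u^3 - 2*u^2 - 3*u) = u*(u - 5)*(u^2 - 2*u - 3) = u*(u - 5)*(u - 3)*(u + 1)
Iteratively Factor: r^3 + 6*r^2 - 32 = (r - 2)*(r^2 + 8*r + 16) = (r - 2)*(r + 4)*(r + 4)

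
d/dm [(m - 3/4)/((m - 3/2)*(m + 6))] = (-8*m^2 + 12*m - 45)/(2*(4*m^4 + 36*m^3 + 9*m^2 - 324*m + 324))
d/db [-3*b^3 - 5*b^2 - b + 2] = -9*b^2 - 10*b - 1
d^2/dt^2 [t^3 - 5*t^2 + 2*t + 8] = 6*t - 10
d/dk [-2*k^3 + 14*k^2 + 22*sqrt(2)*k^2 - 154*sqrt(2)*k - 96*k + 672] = -6*k^2 + 28*k + 44*sqrt(2)*k - 154*sqrt(2) - 96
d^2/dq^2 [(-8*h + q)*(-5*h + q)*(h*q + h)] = 2*h*(-13*h + 3*q + 1)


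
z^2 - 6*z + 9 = (z - 3)^2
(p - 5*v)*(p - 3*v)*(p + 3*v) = p^3 - 5*p^2*v - 9*p*v^2 + 45*v^3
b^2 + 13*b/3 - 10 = (b - 5/3)*(b + 6)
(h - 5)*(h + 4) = h^2 - h - 20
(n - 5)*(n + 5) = n^2 - 25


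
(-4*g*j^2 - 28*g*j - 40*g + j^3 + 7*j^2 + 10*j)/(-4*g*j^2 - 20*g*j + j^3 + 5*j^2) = (j + 2)/j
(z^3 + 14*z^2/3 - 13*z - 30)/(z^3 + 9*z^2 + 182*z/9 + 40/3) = 3*(z - 3)/(3*z + 4)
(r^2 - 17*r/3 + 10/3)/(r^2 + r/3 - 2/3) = (r - 5)/(r + 1)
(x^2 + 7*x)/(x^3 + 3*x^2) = (x + 7)/(x*(x + 3))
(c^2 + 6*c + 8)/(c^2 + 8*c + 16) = (c + 2)/(c + 4)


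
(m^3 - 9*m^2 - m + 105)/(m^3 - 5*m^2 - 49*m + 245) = (m + 3)/(m + 7)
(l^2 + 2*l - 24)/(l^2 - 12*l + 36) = (l^2 + 2*l - 24)/(l^2 - 12*l + 36)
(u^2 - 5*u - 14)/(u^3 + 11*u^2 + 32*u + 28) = (u - 7)/(u^2 + 9*u + 14)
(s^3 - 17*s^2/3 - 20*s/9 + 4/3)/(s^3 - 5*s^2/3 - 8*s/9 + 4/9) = (s - 6)/(s - 2)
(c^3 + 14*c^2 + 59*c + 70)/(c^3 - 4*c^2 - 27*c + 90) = (c^2 + 9*c + 14)/(c^2 - 9*c + 18)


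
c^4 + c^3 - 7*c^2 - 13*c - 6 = (c - 3)*(c + 1)^2*(c + 2)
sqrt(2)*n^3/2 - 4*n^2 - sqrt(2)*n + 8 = (n - 4*sqrt(2))*(n - sqrt(2))*(sqrt(2)*n/2 + 1)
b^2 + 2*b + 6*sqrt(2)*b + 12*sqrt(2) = (b + 2)*(b + 6*sqrt(2))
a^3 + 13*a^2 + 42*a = a*(a + 6)*(a + 7)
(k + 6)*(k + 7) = k^2 + 13*k + 42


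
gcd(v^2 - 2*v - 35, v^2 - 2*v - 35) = v^2 - 2*v - 35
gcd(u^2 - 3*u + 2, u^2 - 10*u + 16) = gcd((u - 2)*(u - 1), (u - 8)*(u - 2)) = u - 2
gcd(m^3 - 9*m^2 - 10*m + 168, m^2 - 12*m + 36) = m - 6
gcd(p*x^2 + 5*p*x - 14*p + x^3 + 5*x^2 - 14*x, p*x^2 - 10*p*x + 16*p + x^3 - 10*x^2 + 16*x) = p*x - 2*p + x^2 - 2*x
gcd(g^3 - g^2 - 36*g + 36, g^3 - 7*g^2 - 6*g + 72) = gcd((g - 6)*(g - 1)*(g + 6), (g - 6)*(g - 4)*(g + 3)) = g - 6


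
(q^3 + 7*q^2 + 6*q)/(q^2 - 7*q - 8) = q*(q + 6)/(q - 8)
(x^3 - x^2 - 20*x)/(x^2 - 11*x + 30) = x*(x + 4)/(x - 6)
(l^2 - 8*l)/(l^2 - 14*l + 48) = l/(l - 6)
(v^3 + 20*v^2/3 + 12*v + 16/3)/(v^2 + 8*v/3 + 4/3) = v + 4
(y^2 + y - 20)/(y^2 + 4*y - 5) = (y - 4)/(y - 1)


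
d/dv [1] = 0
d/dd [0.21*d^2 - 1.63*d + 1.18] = 0.42*d - 1.63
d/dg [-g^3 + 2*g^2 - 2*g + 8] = -3*g^2 + 4*g - 2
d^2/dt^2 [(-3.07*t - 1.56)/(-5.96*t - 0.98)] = 74.96488/(5.96*t + 0.98)^3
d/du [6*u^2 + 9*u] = 12*u + 9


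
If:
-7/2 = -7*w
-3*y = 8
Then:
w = 1/2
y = -8/3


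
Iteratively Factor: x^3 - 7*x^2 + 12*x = (x - 3)*(x^2 - 4*x) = (x - 4)*(x - 3)*(x)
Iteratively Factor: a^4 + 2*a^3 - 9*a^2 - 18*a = (a + 2)*(a^3 - 9*a) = a*(a + 2)*(a^2 - 9) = a*(a - 3)*(a + 2)*(a + 3)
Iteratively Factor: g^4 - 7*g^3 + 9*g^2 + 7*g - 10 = (g + 1)*(g^3 - 8*g^2 + 17*g - 10) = (g - 2)*(g + 1)*(g^2 - 6*g + 5) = (g - 2)*(g - 1)*(g + 1)*(g - 5)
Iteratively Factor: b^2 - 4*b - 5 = (b + 1)*(b - 5)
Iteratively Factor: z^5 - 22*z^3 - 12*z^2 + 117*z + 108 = (z - 3)*(z^4 + 3*z^3 - 13*z^2 - 51*z - 36) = (z - 3)*(z + 3)*(z^3 - 13*z - 12) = (z - 4)*(z - 3)*(z + 3)*(z^2 + 4*z + 3) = (z - 4)*(z - 3)*(z + 3)^2*(z + 1)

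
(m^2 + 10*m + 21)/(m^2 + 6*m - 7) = (m + 3)/(m - 1)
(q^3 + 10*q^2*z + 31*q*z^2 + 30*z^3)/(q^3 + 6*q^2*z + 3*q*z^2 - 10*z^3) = (-q - 3*z)/(-q + z)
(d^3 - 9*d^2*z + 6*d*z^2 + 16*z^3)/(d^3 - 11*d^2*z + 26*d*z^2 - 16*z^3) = (-d - z)/(-d + z)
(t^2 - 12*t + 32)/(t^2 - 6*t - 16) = (t - 4)/(t + 2)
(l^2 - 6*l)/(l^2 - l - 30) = l/(l + 5)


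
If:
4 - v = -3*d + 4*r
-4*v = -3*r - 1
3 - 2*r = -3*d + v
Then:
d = -11/24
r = 1/2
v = 5/8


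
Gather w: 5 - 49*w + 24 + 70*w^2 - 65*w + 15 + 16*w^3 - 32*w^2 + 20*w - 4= 16*w^3 + 38*w^2 - 94*w + 40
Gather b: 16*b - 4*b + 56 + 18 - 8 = 12*b + 66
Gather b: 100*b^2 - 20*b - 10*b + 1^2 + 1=100*b^2 - 30*b + 2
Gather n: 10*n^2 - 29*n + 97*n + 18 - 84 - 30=10*n^2 + 68*n - 96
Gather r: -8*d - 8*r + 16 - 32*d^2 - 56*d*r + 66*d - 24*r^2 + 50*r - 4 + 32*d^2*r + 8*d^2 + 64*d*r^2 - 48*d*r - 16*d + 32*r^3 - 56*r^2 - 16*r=-24*d^2 + 42*d + 32*r^3 + r^2*(64*d - 80) + r*(32*d^2 - 104*d + 26) + 12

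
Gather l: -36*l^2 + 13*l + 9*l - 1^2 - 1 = -36*l^2 + 22*l - 2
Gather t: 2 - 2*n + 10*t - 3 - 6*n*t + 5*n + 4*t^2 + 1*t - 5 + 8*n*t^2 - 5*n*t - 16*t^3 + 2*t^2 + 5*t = 3*n - 16*t^3 + t^2*(8*n + 6) + t*(16 - 11*n) - 6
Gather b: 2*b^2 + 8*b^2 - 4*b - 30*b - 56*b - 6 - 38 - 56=10*b^2 - 90*b - 100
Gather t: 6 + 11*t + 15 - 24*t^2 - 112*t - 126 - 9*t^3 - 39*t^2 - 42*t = -9*t^3 - 63*t^2 - 143*t - 105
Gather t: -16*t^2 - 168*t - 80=-16*t^2 - 168*t - 80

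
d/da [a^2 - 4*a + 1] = 2*a - 4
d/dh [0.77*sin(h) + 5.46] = 0.77*cos(h)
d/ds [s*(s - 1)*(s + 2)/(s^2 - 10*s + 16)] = (s^4 - 20*s^3 + 40*s^2 + 32*s - 32)/(s^4 - 20*s^3 + 132*s^2 - 320*s + 256)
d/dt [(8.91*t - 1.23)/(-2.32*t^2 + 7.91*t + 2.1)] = (20.6712*t^2 - 5.7072*t + 28.4403)/(5.3824*t^4 - 36.7024*t^3 + 52.8241*t^2 + 33.222*t + 4.41)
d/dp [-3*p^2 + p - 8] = 1 - 6*p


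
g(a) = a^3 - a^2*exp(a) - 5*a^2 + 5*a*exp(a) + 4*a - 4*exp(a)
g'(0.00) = 5.00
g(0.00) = -4.00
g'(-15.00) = 829.00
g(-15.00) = -4560.00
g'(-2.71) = 52.17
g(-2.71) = -69.12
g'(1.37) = 8.65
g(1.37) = 2.50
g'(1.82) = 15.16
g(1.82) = 7.78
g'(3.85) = -96.82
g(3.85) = 18.44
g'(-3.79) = 84.43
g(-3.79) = -142.26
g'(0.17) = 4.14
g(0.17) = -3.23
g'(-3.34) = 70.15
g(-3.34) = -107.53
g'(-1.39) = 22.43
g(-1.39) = -21.11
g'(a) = -a^2*exp(a) + 3*a^2 + 3*a*exp(a) - 10*a + exp(a) + 4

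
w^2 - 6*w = w*(w - 6)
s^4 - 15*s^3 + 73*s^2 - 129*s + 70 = (s - 7)*(s - 5)*(s - 2)*(s - 1)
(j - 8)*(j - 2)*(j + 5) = j^3 - 5*j^2 - 34*j + 80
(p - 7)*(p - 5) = p^2 - 12*p + 35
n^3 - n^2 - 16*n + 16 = (n - 4)*(n - 1)*(n + 4)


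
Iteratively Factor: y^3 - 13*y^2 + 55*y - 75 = (y - 5)*(y^2 - 8*y + 15) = (y - 5)^2*(y - 3)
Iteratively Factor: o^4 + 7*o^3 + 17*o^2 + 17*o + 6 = (o + 1)*(o^3 + 6*o^2 + 11*o + 6) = (o + 1)*(o + 3)*(o^2 + 3*o + 2) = (o + 1)^2*(o + 3)*(o + 2)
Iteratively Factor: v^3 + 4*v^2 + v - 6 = (v + 3)*(v^2 + v - 2) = (v - 1)*(v + 3)*(v + 2)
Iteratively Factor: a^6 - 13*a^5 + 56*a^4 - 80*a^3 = (a)*(a^5 - 13*a^4 + 56*a^3 - 80*a^2) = a^2*(a^4 - 13*a^3 + 56*a^2 - 80*a) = a^2*(a - 4)*(a^3 - 9*a^2 + 20*a) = a^2*(a - 5)*(a - 4)*(a^2 - 4*a) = a^3*(a - 5)*(a - 4)*(a - 4)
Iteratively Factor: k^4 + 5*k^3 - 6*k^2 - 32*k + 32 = (k - 2)*(k^3 + 7*k^2 + 8*k - 16) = (k - 2)*(k - 1)*(k^2 + 8*k + 16) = (k - 2)*(k - 1)*(k + 4)*(k + 4)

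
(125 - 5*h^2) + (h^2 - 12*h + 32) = -4*h^2 - 12*h + 157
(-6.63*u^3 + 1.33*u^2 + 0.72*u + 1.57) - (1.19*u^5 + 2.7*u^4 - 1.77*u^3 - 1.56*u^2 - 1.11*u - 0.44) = -1.19*u^5 - 2.7*u^4 - 4.86*u^3 + 2.89*u^2 + 1.83*u + 2.01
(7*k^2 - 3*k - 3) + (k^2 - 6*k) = 8*k^2 - 9*k - 3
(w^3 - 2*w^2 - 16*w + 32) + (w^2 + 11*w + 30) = w^3 - w^2 - 5*w + 62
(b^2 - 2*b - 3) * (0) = 0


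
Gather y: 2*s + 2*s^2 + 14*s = 2*s^2 + 16*s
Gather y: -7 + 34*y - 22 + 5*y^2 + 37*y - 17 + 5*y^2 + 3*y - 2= 10*y^2 + 74*y - 48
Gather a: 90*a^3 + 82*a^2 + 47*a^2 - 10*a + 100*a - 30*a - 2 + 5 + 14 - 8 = 90*a^3 + 129*a^2 + 60*a + 9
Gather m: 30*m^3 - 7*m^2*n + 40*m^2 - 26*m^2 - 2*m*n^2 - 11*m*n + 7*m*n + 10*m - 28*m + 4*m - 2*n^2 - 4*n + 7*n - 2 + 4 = 30*m^3 + m^2*(14 - 7*n) + m*(-2*n^2 - 4*n - 14) - 2*n^2 + 3*n + 2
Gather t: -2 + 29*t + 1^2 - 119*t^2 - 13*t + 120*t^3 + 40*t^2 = 120*t^3 - 79*t^2 + 16*t - 1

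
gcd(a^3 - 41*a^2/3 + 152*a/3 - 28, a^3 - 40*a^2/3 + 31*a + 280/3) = a - 7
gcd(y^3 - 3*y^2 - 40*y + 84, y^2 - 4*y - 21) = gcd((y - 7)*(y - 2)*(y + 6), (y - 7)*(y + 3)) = y - 7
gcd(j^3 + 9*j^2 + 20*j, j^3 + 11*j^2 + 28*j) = j^2 + 4*j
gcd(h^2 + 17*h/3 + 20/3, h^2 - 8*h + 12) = 1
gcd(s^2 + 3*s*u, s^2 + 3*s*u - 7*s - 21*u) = s + 3*u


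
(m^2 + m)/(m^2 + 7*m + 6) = m/(m + 6)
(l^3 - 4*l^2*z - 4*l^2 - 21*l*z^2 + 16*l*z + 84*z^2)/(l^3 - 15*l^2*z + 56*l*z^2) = (-l^2 - 3*l*z + 4*l + 12*z)/(l*(-l + 8*z))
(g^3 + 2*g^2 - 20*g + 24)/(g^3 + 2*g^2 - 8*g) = (g^2 + 4*g - 12)/(g*(g + 4))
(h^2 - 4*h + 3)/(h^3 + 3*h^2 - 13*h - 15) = (h - 1)/(h^2 + 6*h + 5)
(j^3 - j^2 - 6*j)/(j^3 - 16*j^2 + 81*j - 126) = j*(j + 2)/(j^2 - 13*j + 42)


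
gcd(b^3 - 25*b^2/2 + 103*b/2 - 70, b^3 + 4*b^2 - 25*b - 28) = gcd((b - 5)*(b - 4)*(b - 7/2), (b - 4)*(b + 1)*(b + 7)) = b - 4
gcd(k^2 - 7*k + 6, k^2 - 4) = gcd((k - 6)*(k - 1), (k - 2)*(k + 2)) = 1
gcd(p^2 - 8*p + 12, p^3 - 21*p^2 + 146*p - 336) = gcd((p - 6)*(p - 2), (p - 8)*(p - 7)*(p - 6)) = p - 6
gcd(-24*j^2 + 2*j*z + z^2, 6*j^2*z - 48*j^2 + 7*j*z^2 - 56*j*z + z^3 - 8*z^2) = 6*j + z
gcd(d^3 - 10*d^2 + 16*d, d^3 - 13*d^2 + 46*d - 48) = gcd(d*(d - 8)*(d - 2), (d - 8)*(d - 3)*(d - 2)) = d^2 - 10*d + 16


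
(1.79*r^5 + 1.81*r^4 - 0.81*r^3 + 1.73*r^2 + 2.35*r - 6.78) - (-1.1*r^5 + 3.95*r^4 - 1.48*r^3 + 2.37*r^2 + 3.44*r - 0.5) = 2.89*r^5 - 2.14*r^4 + 0.67*r^3 - 0.64*r^2 - 1.09*r - 6.28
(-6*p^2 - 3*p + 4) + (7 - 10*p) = -6*p^2 - 13*p + 11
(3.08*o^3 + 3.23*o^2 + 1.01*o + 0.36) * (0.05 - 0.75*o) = -2.31*o^4 - 2.2685*o^3 - 0.596*o^2 - 0.2195*o + 0.018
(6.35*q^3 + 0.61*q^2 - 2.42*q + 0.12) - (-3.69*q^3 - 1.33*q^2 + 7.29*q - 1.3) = 10.04*q^3 + 1.94*q^2 - 9.71*q + 1.42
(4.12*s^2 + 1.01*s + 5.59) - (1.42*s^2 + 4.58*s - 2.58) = 2.7*s^2 - 3.57*s + 8.17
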